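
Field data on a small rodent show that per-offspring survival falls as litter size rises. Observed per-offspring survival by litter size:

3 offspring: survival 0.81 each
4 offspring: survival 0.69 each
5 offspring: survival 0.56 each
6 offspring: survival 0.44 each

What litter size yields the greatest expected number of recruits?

Expected recruits = c × s(c):
  c=3: 3 × 0.81 = 2.430
  c=4: 4 × 0.69 = 2.760
  c=5: 5 × 0.56 = 2.800
  c=6: 6 × 0.44 = 2.640
Maximum at c = 5 (2.800 recruits).

5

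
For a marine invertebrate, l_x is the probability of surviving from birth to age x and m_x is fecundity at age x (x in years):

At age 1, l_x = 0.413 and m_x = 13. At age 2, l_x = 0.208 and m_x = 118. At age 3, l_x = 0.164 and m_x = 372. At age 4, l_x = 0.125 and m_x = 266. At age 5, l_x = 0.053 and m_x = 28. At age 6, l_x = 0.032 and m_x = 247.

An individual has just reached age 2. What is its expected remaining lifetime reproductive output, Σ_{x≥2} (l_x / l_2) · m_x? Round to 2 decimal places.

l_2 = 0.208. Conditional survival from age 2 to x is l_x / l_2.
  x=2: (0.208/0.208) × 118 = 118.0000
  x=3: (0.164/0.208) × 372 = 293.3077
  x=4: (0.125/0.208) × 266 = 159.8558
  x=5: (0.053/0.208) × 28 = 7.1346
  x=6: (0.032/0.208) × 247 = 38.0000
Sum = 118.0000 + 293.3077 + 159.8558 + 7.1346 + 38.0000 = 616.2981

616.30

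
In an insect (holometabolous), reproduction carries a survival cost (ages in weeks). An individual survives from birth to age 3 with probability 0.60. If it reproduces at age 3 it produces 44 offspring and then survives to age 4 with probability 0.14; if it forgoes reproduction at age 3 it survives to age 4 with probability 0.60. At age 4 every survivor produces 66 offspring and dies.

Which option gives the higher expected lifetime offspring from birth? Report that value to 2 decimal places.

31.94

breed at age 3: R₀ = 0.60 × (44 + 0.14 × 66) = 0.60 × 53.2400 = 31.9440
delay to age 4: R₀ = 0.60 × (0.60 × 66) = 0.60 × 39.6000 = 23.7600
Higher: breed at age 3 (31.9440).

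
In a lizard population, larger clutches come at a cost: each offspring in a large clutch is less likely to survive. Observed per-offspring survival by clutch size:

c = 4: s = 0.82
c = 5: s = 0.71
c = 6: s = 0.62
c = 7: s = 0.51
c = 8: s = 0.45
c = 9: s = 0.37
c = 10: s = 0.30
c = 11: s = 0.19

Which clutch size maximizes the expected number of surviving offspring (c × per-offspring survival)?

Expected surviving offspring = c × s(c):
  c=4: 4 × 0.82 = 3.280
  c=5: 5 × 0.71 = 3.550
  c=6: 6 × 0.62 = 3.720
  c=7: 7 × 0.51 = 3.570
  c=8: 8 × 0.45 = 3.600
  c=9: 9 × 0.37 = 3.330
  c=10: 10 × 0.30 = 3.000
  c=11: 11 × 0.19 = 2.090
Maximum at c = 6 (3.720 surviving offspring).

6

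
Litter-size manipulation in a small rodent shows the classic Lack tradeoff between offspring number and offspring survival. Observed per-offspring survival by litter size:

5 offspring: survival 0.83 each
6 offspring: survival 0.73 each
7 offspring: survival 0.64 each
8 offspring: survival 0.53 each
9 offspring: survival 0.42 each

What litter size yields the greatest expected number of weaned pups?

Expected weaned pups = c × s(c):
  c=5: 5 × 0.83 = 4.150
  c=6: 6 × 0.73 = 4.380
  c=7: 7 × 0.64 = 4.480
  c=8: 8 × 0.53 = 4.240
  c=9: 9 × 0.42 = 3.780
Maximum at c = 7 (4.480 weaned pups).

7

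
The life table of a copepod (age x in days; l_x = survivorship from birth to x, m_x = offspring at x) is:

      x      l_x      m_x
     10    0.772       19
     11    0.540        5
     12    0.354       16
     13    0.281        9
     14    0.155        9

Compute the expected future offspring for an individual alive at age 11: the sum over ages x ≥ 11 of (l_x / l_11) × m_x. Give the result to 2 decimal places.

l_11 = 0.540. Conditional survival from age 11 to x is l_x / l_11.
  x=11: (0.540/0.540) × 5 = 5.0000
  x=12: (0.354/0.540) × 16 = 10.4889
  x=13: (0.281/0.540) × 9 = 4.6833
  x=14: (0.155/0.540) × 9 = 2.5833
Sum = 5.0000 + 10.4889 + 4.6833 + 2.5833 = 22.7556

22.76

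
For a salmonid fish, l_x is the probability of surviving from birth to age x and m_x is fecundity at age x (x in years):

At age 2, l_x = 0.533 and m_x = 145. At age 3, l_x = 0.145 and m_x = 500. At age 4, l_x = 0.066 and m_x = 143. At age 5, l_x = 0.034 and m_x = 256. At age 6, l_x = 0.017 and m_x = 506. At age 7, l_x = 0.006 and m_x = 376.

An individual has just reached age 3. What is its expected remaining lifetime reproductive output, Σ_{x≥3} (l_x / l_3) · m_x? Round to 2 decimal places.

700.00

l_3 = 0.145. Conditional survival from age 3 to x is l_x / l_3.
  x=3: (0.145/0.145) × 500 = 500.0000
  x=4: (0.066/0.145) × 143 = 65.0897
  x=5: (0.034/0.145) × 256 = 60.0276
  x=6: (0.017/0.145) × 506 = 59.3241
  x=7: (0.006/0.145) × 376 = 15.5586
Sum = 500.0000 + 65.0897 + 60.0276 + 59.3241 + 15.5586 = 700.0000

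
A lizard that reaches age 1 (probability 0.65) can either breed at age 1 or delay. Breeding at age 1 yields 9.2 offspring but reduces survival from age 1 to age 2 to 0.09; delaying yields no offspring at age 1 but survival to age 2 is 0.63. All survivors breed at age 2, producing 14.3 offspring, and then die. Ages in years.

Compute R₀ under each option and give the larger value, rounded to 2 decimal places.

breed at age 1: R₀ = 0.65 × (9.2 + 0.09 × 14.3) = 0.65 × 10.4870 = 6.8165
delay to age 2: R₀ = 0.65 × (0.63 × 14.3) = 0.65 × 9.0090 = 5.8559
Higher: breed at age 1 (6.8165).

6.82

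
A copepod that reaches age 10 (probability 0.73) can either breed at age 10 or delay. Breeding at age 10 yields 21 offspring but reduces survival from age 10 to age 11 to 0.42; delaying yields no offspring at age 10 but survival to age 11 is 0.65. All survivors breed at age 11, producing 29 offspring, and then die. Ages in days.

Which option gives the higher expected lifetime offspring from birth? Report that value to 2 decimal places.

breed at age 10: R₀ = 0.73 × (21 + 0.42 × 29) = 0.73 × 33.1800 = 24.2214
delay to age 11: R₀ = 0.73 × (0.65 × 29) = 0.73 × 18.8500 = 13.7605
Higher: breed at age 10 (24.2214).

24.22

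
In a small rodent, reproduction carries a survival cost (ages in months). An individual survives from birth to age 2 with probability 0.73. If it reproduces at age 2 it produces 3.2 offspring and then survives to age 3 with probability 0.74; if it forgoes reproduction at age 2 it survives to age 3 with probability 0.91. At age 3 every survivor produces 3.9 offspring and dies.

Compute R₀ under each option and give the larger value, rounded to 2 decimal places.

breed at age 2: R₀ = 0.73 × (3.2 + 0.74 × 3.9) = 0.73 × 6.0860 = 4.4428
delay to age 3: R₀ = 0.73 × (0.91 × 3.9) = 0.73 × 3.5490 = 2.5908
Higher: breed at age 2 (4.4428).

4.44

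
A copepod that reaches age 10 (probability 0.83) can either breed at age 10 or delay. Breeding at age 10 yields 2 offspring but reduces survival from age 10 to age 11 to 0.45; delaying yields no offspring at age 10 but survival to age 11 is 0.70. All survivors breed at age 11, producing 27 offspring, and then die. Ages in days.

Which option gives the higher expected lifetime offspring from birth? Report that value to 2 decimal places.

15.69

breed at age 10: R₀ = 0.83 × (2 + 0.45 × 27) = 0.83 × 14.1500 = 11.7445
delay to age 11: R₀ = 0.83 × (0.70 × 27) = 0.83 × 18.9000 = 15.6870
Higher: delay to age 11 (15.6870).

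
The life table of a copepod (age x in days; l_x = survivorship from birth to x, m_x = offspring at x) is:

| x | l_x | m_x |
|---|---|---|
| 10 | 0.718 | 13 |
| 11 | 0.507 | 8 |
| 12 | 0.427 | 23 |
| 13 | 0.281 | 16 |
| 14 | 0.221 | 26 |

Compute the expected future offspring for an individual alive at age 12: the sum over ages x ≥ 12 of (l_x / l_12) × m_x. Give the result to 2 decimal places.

l_12 = 0.427. Conditional survival from age 12 to x is l_x / l_12.
  x=12: (0.427/0.427) × 23 = 23.0000
  x=13: (0.281/0.427) × 16 = 10.5293
  x=14: (0.221/0.427) × 26 = 13.4567
Sum = 23.0000 + 10.5293 + 13.4567 = 46.9859

46.99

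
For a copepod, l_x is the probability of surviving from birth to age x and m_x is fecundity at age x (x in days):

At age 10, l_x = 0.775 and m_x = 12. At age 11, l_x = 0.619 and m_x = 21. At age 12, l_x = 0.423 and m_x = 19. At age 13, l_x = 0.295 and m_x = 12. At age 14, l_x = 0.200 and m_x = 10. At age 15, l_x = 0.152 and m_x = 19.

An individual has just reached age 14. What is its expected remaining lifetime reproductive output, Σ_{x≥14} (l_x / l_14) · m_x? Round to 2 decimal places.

l_14 = 0.200. Conditional survival from age 14 to x is l_x / l_14.
  x=14: (0.200/0.200) × 10 = 10.0000
  x=15: (0.152/0.200) × 19 = 14.4400
Sum = 10.0000 + 14.4400 = 24.4400

24.44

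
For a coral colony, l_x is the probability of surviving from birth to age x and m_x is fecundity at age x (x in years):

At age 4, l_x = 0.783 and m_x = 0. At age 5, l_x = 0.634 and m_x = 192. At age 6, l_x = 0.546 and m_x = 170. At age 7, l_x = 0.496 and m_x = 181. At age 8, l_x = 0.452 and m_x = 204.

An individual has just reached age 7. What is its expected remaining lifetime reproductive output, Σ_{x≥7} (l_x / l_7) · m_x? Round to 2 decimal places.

l_7 = 0.496. Conditional survival from age 7 to x is l_x / l_7.
  x=7: (0.496/0.496) × 181 = 181.0000
  x=8: (0.452/0.496) × 204 = 185.9032
Sum = 181.0000 + 185.9032 = 366.9032

366.90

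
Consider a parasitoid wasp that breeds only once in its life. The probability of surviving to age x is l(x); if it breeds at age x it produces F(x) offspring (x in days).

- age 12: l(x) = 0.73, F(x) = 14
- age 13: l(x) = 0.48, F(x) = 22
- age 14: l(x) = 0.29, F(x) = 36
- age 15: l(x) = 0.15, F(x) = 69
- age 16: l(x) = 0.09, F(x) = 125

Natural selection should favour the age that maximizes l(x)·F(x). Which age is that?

16

Expected offspring if breeding at age x = l(x) × F(x):
  age 12: 0.73 × 14 = 10.220
  age 13: 0.48 × 22 = 10.560
  age 14: 0.29 × 36 = 10.440
  age 15: 0.15 × 69 = 10.350
  age 16: 0.09 × 125 = 11.250
Maximum at age 16 (11.250).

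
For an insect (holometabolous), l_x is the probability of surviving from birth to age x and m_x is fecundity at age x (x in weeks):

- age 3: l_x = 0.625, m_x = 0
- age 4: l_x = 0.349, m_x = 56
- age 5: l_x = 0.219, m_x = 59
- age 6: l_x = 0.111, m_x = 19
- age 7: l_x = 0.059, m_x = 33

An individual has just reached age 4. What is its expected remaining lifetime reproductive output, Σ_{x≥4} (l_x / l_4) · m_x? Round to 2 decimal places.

l_4 = 0.349. Conditional survival from age 4 to x is l_x / l_4.
  x=4: (0.349/0.349) × 56 = 56.0000
  x=5: (0.219/0.349) × 59 = 37.0229
  x=6: (0.111/0.349) × 19 = 6.0430
  x=7: (0.059/0.349) × 33 = 5.5788
Sum = 56.0000 + 37.0229 + 6.0430 + 5.5788 = 104.6447

104.64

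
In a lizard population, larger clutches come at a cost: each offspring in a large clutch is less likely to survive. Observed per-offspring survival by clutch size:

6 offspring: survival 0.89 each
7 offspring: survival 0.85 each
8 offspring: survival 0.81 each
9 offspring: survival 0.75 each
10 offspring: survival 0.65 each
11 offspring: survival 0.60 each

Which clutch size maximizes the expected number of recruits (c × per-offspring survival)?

9

Expected recruits = c × s(c):
  c=6: 6 × 0.89 = 5.340
  c=7: 7 × 0.85 = 5.950
  c=8: 8 × 0.81 = 6.480
  c=9: 9 × 0.75 = 6.750
  c=10: 10 × 0.65 = 6.500
  c=11: 11 × 0.60 = 6.600
Maximum at c = 9 (6.750 recruits).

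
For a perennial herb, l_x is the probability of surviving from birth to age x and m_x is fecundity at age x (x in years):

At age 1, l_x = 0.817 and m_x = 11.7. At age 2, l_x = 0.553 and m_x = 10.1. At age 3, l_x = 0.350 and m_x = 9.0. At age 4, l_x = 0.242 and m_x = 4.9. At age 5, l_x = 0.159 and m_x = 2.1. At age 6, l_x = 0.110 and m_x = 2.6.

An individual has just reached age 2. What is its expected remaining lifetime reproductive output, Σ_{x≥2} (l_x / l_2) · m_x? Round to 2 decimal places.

19.06

l_2 = 0.553. Conditional survival from age 2 to x is l_x / l_2.
  x=2: (0.553/0.553) × 10.1 = 10.1000
  x=3: (0.350/0.553) × 9.0 = 5.6962
  x=4: (0.242/0.553) × 4.9 = 2.1443
  x=5: (0.159/0.553) × 2.1 = 0.6038
  x=6: (0.110/0.553) × 2.6 = 0.5172
Sum = 10.1000 + 5.6962 + 2.1443 + 0.6038 + 0.5172 = 19.0615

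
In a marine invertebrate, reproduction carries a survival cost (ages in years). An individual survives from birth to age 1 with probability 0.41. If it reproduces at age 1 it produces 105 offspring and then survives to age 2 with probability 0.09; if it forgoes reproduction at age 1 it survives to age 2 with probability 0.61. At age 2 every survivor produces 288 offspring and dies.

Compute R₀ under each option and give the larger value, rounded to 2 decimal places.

breed at age 1: R₀ = 0.41 × (105 + 0.09 × 288) = 0.41 × 130.9200 = 53.6772
delay to age 2: R₀ = 0.41 × (0.61 × 288) = 0.41 × 175.6800 = 72.0288
Higher: delay to age 2 (72.0288).

72.03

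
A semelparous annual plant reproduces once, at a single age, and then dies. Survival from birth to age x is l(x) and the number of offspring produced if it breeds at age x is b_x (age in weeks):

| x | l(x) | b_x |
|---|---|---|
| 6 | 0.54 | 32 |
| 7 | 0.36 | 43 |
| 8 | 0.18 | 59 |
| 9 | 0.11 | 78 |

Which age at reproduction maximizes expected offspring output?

Expected offspring if breeding at age x = l(x) × b_x:
  age 6: 0.54 × 32 = 17.280
  age 7: 0.36 × 43 = 15.480
  age 8: 0.18 × 59 = 10.620
  age 9: 0.11 × 78 = 8.580
Maximum at age 6 (17.280).

6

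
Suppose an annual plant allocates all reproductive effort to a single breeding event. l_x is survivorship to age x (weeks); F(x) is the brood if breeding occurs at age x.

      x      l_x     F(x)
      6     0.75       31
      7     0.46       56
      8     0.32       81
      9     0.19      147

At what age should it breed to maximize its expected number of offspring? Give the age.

Expected offspring if breeding at age x = l_x × F(x):
  age 6: 0.75 × 31 = 23.250
  age 7: 0.46 × 56 = 25.760
  age 8: 0.32 × 81 = 25.920
  age 9: 0.19 × 147 = 27.930
Maximum at age 9 (27.930).

9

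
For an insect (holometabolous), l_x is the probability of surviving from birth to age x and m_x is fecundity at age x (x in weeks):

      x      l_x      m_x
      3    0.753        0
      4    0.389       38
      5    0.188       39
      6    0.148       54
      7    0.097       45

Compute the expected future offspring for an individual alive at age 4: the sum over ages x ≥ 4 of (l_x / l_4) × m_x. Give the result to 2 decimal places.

88.61

l_4 = 0.389. Conditional survival from age 4 to x is l_x / l_4.
  x=4: (0.389/0.389) × 38 = 38.0000
  x=5: (0.188/0.389) × 39 = 18.8483
  x=6: (0.148/0.389) × 54 = 20.5450
  x=7: (0.097/0.389) × 45 = 11.2211
Sum = 38.0000 + 18.8483 + 20.5450 + 11.2211 = 88.6144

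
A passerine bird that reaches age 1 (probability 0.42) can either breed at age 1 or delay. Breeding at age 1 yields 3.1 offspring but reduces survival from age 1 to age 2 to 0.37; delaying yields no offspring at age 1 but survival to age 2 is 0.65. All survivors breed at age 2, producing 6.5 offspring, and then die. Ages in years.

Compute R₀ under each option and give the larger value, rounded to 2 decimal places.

breed at age 1: R₀ = 0.42 × (3.1 + 0.37 × 6.5) = 0.42 × 5.5050 = 2.3121
delay to age 2: R₀ = 0.42 × (0.65 × 6.5) = 0.42 × 4.2250 = 1.7745
Higher: breed at age 1 (2.3121).

2.31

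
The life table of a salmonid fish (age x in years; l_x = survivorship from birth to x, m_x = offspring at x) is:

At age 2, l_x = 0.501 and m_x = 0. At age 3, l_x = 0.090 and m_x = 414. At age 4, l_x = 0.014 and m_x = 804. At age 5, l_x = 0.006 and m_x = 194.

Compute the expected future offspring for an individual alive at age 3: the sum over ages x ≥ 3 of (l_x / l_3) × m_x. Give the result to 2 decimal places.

l_3 = 0.090. Conditional survival from age 3 to x is l_x / l_3.
  x=3: (0.090/0.090) × 414 = 414.0000
  x=4: (0.014/0.090) × 804 = 125.0667
  x=5: (0.006/0.090) × 194 = 12.9333
Sum = 414.0000 + 125.0667 + 12.9333 = 552.0000

552.00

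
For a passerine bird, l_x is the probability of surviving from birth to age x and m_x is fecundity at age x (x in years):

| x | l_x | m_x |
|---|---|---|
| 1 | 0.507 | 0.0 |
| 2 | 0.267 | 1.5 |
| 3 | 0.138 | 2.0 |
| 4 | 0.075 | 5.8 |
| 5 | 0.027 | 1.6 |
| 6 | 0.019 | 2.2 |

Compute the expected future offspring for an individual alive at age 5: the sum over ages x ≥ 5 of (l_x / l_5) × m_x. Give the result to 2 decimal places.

3.15

l_5 = 0.027. Conditional survival from age 5 to x is l_x / l_5.
  x=5: (0.027/0.027) × 1.6 = 1.6000
  x=6: (0.019/0.027) × 2.2 = 1.5481
Sum = 1.6000 + 1.5481 = 3.1481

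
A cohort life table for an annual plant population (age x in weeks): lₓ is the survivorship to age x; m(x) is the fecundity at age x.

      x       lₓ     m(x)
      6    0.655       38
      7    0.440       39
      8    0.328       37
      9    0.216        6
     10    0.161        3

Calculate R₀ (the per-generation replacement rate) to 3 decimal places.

55.965

R₀ = Σ lₓ m(x):
  age 6: 0.655 × 38 = 24.8900
  age 7: 0.440 × 39 = 17.1600
  age 8: 0.328 × 37 = 12.1360
  age 9: 0.216 × 6 = 1.2960
  age 10: 0.161 × 3 = 0.4830
R₀ = 24.8900 + 17.1600 + 12.1360 + 1.2960 + 0.4830 = 55.9650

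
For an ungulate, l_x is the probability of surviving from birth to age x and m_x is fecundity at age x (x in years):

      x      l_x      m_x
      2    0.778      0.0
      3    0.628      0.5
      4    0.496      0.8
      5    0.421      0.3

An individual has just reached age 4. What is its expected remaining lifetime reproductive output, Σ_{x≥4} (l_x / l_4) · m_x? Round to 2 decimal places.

l_4 = 0.496. Conditional survival from age 4 to x is l_x / l_4.
  x=4: (0.496/0.496) × 0.8 = 0.8000
  x=5: (0.421/0.496) × 0.3 = 0.2546
Sum = 0.8000 + 0.2546 = 1.0546

1.05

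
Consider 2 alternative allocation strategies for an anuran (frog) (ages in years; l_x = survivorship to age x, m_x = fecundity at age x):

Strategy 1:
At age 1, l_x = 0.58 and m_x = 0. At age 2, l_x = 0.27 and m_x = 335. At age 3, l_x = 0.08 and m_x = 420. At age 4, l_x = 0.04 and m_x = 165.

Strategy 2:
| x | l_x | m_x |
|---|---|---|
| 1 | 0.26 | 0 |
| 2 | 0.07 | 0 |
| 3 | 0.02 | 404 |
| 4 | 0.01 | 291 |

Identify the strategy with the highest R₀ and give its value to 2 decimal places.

130.65

Strategy 1: R₀ = 0.58×0 + 0.27×335 + 0.08×420 + 0.04×165 = 130.6500
Strategy 2: R₀ = 0.26×0 + 0.07×0 + 0.02×404 + 0.01×291 = 10.9900
Highest R₀: strategy 1 with 130.6500.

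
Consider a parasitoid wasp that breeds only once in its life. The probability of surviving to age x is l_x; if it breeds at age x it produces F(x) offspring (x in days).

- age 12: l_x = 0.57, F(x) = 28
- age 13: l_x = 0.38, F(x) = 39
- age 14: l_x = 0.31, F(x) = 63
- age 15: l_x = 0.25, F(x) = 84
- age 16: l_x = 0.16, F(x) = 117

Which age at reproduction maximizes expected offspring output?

15

Expected offspring if breeding at age x = l_x × F(x):
  age 12: 0.57 × 28 = 15.960
  age 13: 0.38 × 39 = 14.820
  age 14: 0.31 × 63 = 19.530
  age 15: 0.25 × 84 = 21.000
  age 16: 0.16 × 117 = 18.720
Maximum at age 15 (21.000).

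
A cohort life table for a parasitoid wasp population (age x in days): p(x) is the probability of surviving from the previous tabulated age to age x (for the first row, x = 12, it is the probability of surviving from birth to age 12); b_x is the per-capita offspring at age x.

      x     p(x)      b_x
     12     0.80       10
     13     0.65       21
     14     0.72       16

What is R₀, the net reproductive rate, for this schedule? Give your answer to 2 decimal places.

Survivorship from birth: l_x = p_12·p_13·…·p_x.
  l_12 = 0.80000
  l_13 = 0.52000
  l_14 = 0.37440
R₀ = Σ l_x b_x:
  age 12: 0.80000 × 10 = 8.0000
  age 13: 0.52000 × 21 = 10.9200
  age 14: 0.37440 × 16 = 5.9904
R₀ = 8.0000 + 10.9200 + 5.9904 = 24.9104

24.91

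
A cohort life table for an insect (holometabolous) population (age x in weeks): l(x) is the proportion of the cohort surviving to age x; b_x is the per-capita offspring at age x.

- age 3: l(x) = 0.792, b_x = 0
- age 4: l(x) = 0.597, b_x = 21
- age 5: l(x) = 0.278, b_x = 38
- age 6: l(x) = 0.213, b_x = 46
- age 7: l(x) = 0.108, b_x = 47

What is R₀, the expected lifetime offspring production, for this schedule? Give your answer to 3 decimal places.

37.975

R₀ = Σ l(x) b_x:
  age 3: 0.792 × 0 = 0.0000
  age 4: 0.597 × 21 = 12.5370
  age 5: 0.278 × 38 = 10.5640
  age 6: 0.213 × 46 = 9.7980
  age 7: 0.108 × 47 = 5.0760
R₀ = 0.0000 + 12.5370 + 10.5640 + 9.7980 + 5.0760 = 37.9750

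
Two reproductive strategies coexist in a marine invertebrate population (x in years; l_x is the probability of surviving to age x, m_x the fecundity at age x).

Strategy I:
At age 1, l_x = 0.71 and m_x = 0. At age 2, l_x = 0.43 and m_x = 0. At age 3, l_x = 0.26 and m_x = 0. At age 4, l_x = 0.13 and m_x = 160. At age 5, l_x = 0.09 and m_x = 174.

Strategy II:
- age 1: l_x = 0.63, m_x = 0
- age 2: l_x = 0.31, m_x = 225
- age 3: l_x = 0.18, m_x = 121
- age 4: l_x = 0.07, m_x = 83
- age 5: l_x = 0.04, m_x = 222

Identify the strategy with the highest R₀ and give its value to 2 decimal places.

106.22

Strategy I: R₀ = 0.71×0 + 0.43×0 + 0.26×0 + 0.13×160 + 0.09×174 = 36.4600
Strategy II: R₀ = 0.63×0 + 0.31×225 + 0.18×121 + 0.07×83 + 0.04×222 = 106.2200
Highest R₀: strategy II with 106.2200.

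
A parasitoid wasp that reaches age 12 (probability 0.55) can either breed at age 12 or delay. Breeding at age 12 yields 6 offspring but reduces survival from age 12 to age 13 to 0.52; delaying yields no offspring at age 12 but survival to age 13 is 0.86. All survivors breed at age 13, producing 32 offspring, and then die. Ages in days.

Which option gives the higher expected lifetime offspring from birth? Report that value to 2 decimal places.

15.14

breed at age 12: R₀ = 0.55 × (6 + 0.52 × 32) = 0.55 × 22.6400 = 12.4520
delay to age 13: R₀ = 0.55 × (0.86 × 32) = 0.55 × 27.5200 = 15.1360
Higher: delay to age 13 (15.1360).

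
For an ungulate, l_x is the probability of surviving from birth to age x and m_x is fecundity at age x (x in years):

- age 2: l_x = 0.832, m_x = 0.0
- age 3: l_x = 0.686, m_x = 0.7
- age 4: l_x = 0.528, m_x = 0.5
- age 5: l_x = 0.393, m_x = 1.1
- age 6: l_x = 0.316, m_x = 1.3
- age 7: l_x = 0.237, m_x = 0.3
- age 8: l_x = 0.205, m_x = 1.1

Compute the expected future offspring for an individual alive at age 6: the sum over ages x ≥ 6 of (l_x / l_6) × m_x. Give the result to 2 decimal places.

2.24

l_6 = 0.316. Conditional survival from age 6 to x is l_x / l_6.
  x=6: (0.316/0.316) × 1.3 = 1.3000
  x=7: (0.237/0.316) × 0.3 = 0.2250
  x=8: (0.205/0.316) × 1.1 = 0.7136
Sum = 1.3000 + 0.2250 + 0.7136 = 2.2386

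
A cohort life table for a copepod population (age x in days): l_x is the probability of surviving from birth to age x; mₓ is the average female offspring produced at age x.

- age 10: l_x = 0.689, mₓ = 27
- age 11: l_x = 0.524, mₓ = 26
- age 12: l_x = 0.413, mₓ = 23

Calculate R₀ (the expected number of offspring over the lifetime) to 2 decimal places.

R₀ = Σ l_x mₓ:
  age 10: 0.689 × 27 = 18.6030
  age 11: 0.524 × 26 = 13.6240
  age 12: 0.413 × 23 = 9.4990
R₀ = 18.6030 + 13.6240 + 9.4990 = 41.7260

41.73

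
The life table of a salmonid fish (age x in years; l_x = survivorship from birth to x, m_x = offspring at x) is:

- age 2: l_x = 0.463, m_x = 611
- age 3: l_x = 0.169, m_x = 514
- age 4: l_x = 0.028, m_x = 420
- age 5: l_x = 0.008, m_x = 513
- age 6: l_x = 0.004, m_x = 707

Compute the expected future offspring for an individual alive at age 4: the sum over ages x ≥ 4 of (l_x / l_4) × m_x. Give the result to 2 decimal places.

l_4 = 0.028. Conditional survival from age 4 to x is l_x / l_4.
  x=4: (0.028/0.028) × 420 = 420.0000
  x=5: (0.008/0.028) × 513 = 146.5714
  x=6: (0.004/0.028) × 707 = 101.0000
Sum = 420.0000 + 146.5714 + 101.0000 = 667.5714

667.57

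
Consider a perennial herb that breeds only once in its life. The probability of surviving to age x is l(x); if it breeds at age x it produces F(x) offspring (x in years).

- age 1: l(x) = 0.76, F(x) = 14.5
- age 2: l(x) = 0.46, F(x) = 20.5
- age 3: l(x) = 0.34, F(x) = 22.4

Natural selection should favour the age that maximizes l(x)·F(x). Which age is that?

Expected offspring if breeding at age x = l(x) × F(x):
  age 1: 0.76 × 14.5 = 11.020
  age 2: 0.46 × 20.5 = 9.430
  age 3: 0.34 × 22.4 = 7.616
Maximum at age 1 (11.020).

1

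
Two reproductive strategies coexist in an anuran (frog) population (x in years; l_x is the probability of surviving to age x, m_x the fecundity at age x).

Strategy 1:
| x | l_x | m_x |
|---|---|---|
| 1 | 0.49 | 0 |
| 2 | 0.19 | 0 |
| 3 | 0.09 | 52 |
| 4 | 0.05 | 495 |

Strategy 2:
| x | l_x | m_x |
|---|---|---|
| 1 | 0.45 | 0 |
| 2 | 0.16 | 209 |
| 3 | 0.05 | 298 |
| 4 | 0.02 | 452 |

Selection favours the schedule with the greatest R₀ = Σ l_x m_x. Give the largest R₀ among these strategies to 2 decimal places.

Strategy 1: R₀ = 0.49×0 + 0.19×0 + 0.09×52 + 0.05×495 = 29.4300
Strategy 2: R₀ = 0.45×0 + 0.16×209 + 0.05×298 + 0.02×452 = 57.3800
Highest R₀: strategy 2 with 57.3800.

57.38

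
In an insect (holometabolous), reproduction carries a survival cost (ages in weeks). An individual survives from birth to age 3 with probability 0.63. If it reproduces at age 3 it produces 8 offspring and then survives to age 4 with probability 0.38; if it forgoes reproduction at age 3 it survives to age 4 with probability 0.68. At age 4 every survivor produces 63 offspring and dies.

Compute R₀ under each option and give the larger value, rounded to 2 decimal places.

breed at age 3: R₀ = 0.63 × (8 + 0.38 × 63) = 0.63 × 31.9400 = 20.1222
delay to age 4: R₀ = 0.63 × (0.68 × 63) = 0.63 × 42.8400 = 26.9892
Higher: delay to age 4 (26.9892).

26.99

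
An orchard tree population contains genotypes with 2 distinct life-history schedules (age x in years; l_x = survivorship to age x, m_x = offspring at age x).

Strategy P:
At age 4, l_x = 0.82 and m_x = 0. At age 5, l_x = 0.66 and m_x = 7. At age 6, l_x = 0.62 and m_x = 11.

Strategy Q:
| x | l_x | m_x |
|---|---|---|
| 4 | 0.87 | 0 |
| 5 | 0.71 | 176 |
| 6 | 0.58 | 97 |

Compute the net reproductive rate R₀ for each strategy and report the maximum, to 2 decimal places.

Strategy P: R₀ = 0.82×0 + 0.66×7 + 0.62×11 = 11.4400
Strategy Q: R₀ = 0.87×0 + 0.71×176 + 0.58×97 = 181.2200
Highest R₀: strategy Q with 181.2200.

181.22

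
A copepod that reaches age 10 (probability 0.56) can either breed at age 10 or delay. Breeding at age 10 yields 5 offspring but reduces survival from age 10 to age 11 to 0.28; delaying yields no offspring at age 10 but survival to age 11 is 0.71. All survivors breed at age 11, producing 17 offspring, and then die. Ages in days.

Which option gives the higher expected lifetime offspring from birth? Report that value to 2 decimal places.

6.76

breed at age 10: R₀ = 0.56 × (5 + 0.28 × 17) = 0.56 × 9.7600 = 5.4656
delay to age 11: R₀ = 0.56 × (0.71 × 17) = 0.56 × 12.0700 = 6.7592
Higher: delay to age 11 (6.7592).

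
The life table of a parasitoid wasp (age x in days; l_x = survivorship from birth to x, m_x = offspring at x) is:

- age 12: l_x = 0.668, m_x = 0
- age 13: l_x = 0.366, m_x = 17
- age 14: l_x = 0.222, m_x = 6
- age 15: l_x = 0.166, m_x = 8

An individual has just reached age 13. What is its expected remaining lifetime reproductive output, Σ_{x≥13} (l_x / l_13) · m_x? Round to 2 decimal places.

l_13 = 0.366. Conditional survival from age 13 to x is l_x / l_13.
  x=13: (0.366/0.366) × 17 = 17.0000
  x=14: (0.222/0.366) × 6 = 3.6393
  x=15: (0.166/0.366) × 8 = 3.6284
Sum = 17.0000 + 3.6393 + 3.6284 = 24.2678

24.27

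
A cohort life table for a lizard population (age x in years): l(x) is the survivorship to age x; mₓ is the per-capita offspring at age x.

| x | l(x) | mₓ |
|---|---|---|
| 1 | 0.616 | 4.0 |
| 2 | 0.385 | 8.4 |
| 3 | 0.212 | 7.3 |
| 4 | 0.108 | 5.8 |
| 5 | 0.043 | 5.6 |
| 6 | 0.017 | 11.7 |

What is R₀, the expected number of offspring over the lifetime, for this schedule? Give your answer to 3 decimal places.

8.312

R₀ = Σ l(x) mₓ:
  age 1: 0.616 × 4.0 = 2.4640
  age 2: 0.385 × 8.4 = 3.2340
  age 3: 0.212 × 7.3 = 1.5476
  age 4: 0.108 × 5.8 = 0.6264
  age 5: 0.043 × 5.6 = 0.2408
  age 6: 0.017 × 11.7 = 0.1989
R₀ = 2.4640 + 3.2340 + 1.5476 + 0.6264 + 0.2408 + 0.1989 = 8.3117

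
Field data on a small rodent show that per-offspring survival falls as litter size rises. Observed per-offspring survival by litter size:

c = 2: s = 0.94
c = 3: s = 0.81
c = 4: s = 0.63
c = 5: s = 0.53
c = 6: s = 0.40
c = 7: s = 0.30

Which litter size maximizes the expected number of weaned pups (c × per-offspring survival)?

Expected weaned pups = c × s(c):
  c=2: 2 × 0.94 = 1.880
  c=3: 3 × 0.81 = 2.430
  c=4: 4 × 0.63 = 2.520
  c=5: 5 × 0.53 = 2.650
  c=6: 6 × 0.40 = 2.400
  c=7: 7 × 0.30 = 2.100
Maximum at c = 5 (2.650 weaned pups).

5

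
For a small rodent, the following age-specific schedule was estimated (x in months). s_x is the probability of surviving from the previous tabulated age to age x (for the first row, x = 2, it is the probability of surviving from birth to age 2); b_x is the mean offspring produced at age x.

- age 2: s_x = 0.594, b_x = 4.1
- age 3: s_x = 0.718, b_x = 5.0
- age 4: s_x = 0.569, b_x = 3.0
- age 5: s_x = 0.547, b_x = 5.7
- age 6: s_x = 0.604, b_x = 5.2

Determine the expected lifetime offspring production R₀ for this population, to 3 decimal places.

Survivorship from birth: l_x = s_2·s_3·…·s_x.
  l_2 = 0.59400
  l_3 = 0.42649
  l_4 = 0.24267
  l_5 = 0.13274
  l_6 = 0.08018
R₀ = Σ l_x b_x:
  age 2: 0.59400 × 4.1 = 2.4354
  age 3: 0.42649 × 5.0 = 2.1324
  age 4: 0.24267 × 3.0 = 0.7280
  age 5: 0.13274 × 5.7 = 0.7566
  age 6: 0.08018 × 5.2 = 0.4169
R₀ = 2.4354 + 2.1324 + 0.7280 + 0.7566 + 0.4169 = 6.4694

6.469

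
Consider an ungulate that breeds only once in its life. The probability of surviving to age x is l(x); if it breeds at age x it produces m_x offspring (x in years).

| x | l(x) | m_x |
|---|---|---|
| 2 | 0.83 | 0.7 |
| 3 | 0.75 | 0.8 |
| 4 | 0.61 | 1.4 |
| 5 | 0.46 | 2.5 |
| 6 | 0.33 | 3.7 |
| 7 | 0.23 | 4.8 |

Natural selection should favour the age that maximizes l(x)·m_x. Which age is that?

6

Expected offspring if breeding at age x = l(x) × m_x:
  age 2: 0.83 × 0.7 = 0.581
  age 3: 0.75 × 0.8 = 0.600
  age 4: 0.61 × 1.4 = 0.854
  age 5: 0.46 × 2.5 = 1.150
  age 6: 0.33 × 3.7 = 1.221
  age 7: 0.23 × 4.8 = 1.104
Maximum at age 6 (1.221).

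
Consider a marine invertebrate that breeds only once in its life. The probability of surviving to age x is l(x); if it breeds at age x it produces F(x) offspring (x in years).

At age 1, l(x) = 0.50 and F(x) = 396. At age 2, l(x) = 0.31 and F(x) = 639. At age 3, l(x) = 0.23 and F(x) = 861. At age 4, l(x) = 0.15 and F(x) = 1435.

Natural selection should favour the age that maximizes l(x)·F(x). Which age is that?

Expected offspring if breeding at age x = l(x) × F(x):
  age 1: 0.50 × 396 = 198.000
  age 2: 0.31 × 639 = 198.090
  age 3: 0.23 × 861 = 198.030
  age 4: 0.15 × 1435 = 215.250
Maximum at age 4 (215.250).

4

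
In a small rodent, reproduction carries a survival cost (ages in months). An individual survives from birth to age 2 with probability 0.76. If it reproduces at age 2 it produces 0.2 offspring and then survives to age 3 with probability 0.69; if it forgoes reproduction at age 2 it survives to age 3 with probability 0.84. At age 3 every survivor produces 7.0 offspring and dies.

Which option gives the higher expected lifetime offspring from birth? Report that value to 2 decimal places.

breed at age 2: R₀ = 0.76 × (0.2 + 0.69 × 7.0) = 0.76 × 5.0300 = 3.8228
delay to age 3: R₀ = 0.76 × (0.84 × 7.0) = 0.76 × 5.8800 = 4.4688
Higher: delay to age 3 (4.4688).

4.47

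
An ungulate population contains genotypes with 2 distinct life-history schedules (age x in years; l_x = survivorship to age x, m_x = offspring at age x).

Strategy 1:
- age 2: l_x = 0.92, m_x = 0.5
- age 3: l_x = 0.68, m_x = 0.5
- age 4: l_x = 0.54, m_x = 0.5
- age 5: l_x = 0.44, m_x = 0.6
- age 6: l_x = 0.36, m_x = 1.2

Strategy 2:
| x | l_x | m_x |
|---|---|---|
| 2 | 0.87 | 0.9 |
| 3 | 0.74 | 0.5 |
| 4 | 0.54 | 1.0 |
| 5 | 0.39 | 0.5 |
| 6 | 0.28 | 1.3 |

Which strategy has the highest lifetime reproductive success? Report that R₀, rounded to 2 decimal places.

2.25

Strategy 1: R₀ = 0.92×0.5 + 0.68×0.5 + 0.54×0.5 + 0.44×0.6 + 0.36×1.2 = 1.7660
Strategy 2: R₀ = 0.87×0.9 + 0.74×0.5 + 0.54×1.0 + 0.39×0.5 + 0.28×1.3 = 2.2520
Highest R₀: strategy 2 with 2.2520.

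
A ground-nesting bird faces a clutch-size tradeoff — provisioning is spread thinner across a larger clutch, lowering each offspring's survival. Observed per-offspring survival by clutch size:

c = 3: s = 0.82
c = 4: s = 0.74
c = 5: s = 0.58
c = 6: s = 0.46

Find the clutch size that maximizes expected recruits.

4

Expected recruits = c × s(c):
  c=3: 3 × 0.82 = 2.460
  c=4: 4 × 0.74 = 2.960
  c=5: 5 × 0.58 = 2.900
  c=6: 6 × 0.46 = 2.760
Maximum at c = 4 (2.960 recruits).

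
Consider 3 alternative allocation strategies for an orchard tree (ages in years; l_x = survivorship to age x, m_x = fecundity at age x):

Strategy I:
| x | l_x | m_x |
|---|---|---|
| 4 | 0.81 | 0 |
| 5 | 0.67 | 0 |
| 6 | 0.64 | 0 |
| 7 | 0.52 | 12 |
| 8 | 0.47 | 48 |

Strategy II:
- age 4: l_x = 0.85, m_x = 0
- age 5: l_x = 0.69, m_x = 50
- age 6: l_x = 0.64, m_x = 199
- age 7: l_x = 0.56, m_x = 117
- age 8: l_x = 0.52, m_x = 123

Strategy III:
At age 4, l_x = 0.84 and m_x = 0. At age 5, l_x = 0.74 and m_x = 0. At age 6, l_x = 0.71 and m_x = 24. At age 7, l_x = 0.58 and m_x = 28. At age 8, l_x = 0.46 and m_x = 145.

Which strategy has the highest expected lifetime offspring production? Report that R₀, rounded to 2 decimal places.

291.34

Strategy I: R₀ = 0.81×0 + 0.67×0 + 0.64×0 + 0.52×12 + 0.47×48 = 28.8000
Strategy II: R₀ = 0.85×0 + 0.69×50 + 0.64×199 + 0.56×117 + 0.52×123 = 291.3400
Strategy III: R₀ = 0.84×0 + 0.74×0 + 0.71×24 + 0.58×28 + 0.46×145 = 99.9800
Highest R₀: strategy II with 291.3400.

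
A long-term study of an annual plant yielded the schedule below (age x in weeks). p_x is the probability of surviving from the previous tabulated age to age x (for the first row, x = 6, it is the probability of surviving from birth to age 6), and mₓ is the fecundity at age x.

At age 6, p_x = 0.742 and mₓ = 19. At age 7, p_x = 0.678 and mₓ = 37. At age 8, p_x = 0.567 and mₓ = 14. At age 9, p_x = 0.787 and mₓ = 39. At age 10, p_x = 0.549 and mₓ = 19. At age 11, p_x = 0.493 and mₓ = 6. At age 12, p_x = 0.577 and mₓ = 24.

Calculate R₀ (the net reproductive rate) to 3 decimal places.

49.008

Survivorship from birth: l_x = p_6·p_7·…·p_x.
  l_6 = 0.74200
  l_7 = 0.50308
  l_8 = 0.28524
  l_9 = 0.22449
  l_10 = 0.12324
  l_11 = 0.06076
  l_12 = 0.03506
R₀ = Σ l_x mₓ:
  age 6: 0.74200 × 19 = 14.0980
  age 7: 0.50308 × 37 = 18.6140
  age 8: 0.28524 × 14 = 3.9934
  age 9: 0.22449 × 39 = 8.7551
  age 10: 0.12324 × 19 = 2.3416
  age 11: 0.06076 × 6 = 0.3646
  age 12: 0.03506 × 24 = 0.8414
R₀ = 14.0980 + 18.6140 + 3.9934 + 8.7551 + 2.3416 + 0.3646 + 0.8414 = 49.0080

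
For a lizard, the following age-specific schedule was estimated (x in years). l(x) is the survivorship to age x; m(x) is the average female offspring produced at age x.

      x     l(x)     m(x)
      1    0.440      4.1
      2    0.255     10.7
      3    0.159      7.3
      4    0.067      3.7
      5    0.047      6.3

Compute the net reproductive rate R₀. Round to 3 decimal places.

6.237

R₀ = Σ l(x) m(x):
  age 1: 0.440 × 4.1 = 1.8040
  age 2: 0.255 × 10.7 = 2.7285
  age 3: 0.159 × 7.3 = 1.1607
  age 4: 0.067 × 3.7 = 0.2479
  age 5: 0.047 × 6.3 = 0.2961
R₀ = 1.8040 + 2.7285 + 1.1607 + 0.2479 + 0.2961 = 6.2372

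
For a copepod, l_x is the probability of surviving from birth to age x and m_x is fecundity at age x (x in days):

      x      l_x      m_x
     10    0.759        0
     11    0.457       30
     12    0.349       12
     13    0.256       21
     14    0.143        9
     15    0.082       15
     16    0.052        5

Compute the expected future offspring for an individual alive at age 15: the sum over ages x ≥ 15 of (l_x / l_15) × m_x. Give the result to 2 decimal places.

18.17

l_15 = 0.082. Conditional survival from age 15 to x is l_x / l_15.
  x=15: (0.082/0.082) × 15 = 15.0000
  x=16: (0.052/0.082) × 5 = 3.1707
Sum = 15.0000 + 3.1707 = 18.1707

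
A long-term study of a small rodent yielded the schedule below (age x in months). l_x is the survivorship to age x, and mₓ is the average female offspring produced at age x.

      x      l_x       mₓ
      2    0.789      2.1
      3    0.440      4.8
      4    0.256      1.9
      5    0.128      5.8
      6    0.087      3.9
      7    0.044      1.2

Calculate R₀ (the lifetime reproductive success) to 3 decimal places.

R₀ = Σ l_x mₓ:
  age 2: 0.789 × 2.1 = 1.6569
  age 3: 0.440 × 4.8 = 2.1120
  age 4: 0.256 × 1.9 = 0.4864
  age 5: 0.128 × 5.8 = 0.7424
  age 6: 0.087 × 3.9 = 0.3393
  age 7: 0.044 × 1.2 = 0.0528
R₀ = 1.6569 + 2.1120 + 0.4864 + 0.7424 + 0.3393 + 0.0528 = 5.3898

5.390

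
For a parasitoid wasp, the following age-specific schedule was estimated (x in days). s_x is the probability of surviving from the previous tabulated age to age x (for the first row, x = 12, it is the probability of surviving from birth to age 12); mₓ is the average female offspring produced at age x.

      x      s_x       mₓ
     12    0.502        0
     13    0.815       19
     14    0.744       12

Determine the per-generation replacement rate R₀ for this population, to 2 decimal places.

Survivorship from birth: l_x = s_12·s_13·…·s_x.
  l_12 = 0.50200
  l_13 = 0.40913
  l_14 = 0.30439
R₀ = Σ l_x mₓ:
  age 12: 0.50200 × 0 = 0.0000
  age 13: 0.40913 × 19 = 7.7735
  age 14: 0.30439 × 12 = 3.6527
R₀ = 0.0000 + 7.7735 + 3.6527 = 11.4261

11.43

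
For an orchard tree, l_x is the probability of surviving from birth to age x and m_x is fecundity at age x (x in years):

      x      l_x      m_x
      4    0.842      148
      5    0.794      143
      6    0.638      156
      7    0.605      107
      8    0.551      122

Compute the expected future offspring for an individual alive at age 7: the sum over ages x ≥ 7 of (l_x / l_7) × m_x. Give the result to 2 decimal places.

218.11

l_7 = 0.605. Conditional survival from age 7 to x is l_x / l_7.
  x=7: (0.605/0.605) × 107 = 107.0000
  x=8: (0.551/0.605) × 122 = 111.1107
Sum = 107.0000 + 111.1107 = 218.1107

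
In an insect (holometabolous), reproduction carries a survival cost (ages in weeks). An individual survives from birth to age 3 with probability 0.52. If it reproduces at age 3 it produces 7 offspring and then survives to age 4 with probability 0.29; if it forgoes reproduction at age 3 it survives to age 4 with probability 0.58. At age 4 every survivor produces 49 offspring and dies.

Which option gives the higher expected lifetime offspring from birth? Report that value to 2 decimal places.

breed at age 3: R₀ = 0.52 × (7 + 0.29 × 49) = 0.52 × 21.2100 = 11.0292
delay to age 4: R₀ = 0.52 × (0.58 × 49) = 0.52 × 28.4200 = 14.7784
Higher: delay to age 4 (14.7784).

14.78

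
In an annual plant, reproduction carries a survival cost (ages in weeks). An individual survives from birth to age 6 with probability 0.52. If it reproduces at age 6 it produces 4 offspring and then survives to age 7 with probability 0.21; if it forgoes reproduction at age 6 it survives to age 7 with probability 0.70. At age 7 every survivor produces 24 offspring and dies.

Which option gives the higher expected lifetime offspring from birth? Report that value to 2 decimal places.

breed at age 6: R₀ = 0.52 × (4 + 0.21 × 24) = 0.52 × 9.0400 = 4.7008
delay to age 7: R₀ = 0.52 × (0.70 × 24) = 0.52 × 16.8000 = 8.7360
Higher: delay to age 7 (8.7360).

8.74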